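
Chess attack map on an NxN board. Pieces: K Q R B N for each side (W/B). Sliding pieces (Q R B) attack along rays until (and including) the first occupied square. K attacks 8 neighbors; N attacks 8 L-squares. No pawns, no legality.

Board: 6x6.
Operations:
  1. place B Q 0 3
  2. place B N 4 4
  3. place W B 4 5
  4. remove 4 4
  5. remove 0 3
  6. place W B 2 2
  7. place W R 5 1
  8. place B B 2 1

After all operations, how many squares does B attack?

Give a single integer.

Answer: 7

Derivation:
Op 1: place BQ@(0,3)
Op 2: place BN@(4,4)
Op 3: place WB@(4,5)
Op 4: remove (4,4)
Op 5: remove (0,3)
Op 6: place WB@(2,2)
Op 7: place WR@(5,1)
Op 8: place BB@(2,1)
Per-piece attacks for B:
  BB@(2,1): attacks (3,2) (4,3) (5,4) (3,0) (1,2) (0,3) (1,0)
Union (7 distinct): (0,3) (1,0) (1,2) (3,0) (3,2) (4,3) (5,4)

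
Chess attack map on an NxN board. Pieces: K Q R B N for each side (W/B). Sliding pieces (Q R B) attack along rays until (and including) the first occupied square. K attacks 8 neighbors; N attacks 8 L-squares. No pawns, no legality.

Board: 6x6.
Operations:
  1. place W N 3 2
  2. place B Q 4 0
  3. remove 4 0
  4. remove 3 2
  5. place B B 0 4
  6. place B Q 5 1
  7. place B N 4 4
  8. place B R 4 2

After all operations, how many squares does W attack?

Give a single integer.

Op 1: place WN@(3,2)
Op 2: place BQ@(4,0)
Op 3: remove (4,0)
Op 4: remove (3,2)
Op 5: place BB@(0,4)
Op 6: place BQ@(5,1)
Op 7: place BN@(4,4)
Op 8: place BR@(4,2)
Per-piece attacks for W:
Union (0 distinct): (none)

Answer: 0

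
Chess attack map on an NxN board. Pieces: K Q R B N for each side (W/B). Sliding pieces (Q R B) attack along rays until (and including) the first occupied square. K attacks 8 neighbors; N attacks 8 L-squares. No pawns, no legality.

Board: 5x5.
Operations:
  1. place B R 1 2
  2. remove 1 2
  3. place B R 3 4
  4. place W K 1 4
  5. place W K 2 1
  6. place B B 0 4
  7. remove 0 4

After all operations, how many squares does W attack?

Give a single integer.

Op 1: place BR@(1,2)
Op 2: remove (1,2)
Op 3: place BR@(3,4)
Op 4: place WK@(1,4)
Op 5: place WK@(2,1)
Op 6: place BB@(0,4)
Op 7: remove (0,4)
Per-piece attacks for W:
  WK@(1,4): attacks (1,3) (2,4) (0,4) (2,3) (0,3)
  WK@(2,1): attacks (2,2) (2,0) (3,1) (1,1) (3,2) (3,0) (1,2) (1,0)
Union (13 distinct): (0,3) (0,4) (1,0) (1,1) (1,2) (1,3) (2,0) (2,2) (2,3) (2,4) (3,0) (3,1) (3,2)

Answer: 13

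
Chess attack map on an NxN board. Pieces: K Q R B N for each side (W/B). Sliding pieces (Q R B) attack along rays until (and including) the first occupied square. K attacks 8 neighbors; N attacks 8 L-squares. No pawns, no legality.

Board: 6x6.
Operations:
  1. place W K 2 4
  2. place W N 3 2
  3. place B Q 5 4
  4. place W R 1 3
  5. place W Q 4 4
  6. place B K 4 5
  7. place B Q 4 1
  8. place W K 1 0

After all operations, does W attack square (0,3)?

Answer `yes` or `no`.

Answer: yes

Derivation:
Op 1: place WK@(2,4)
Op 2: place WN@(3,2)
Op 3: place BQ@(5,4)
Op 4: place WR@(1,3)
Op 5: place WQ@(4,4)
Op 6: place BK@(4,5)
Op 7: place BQ@(4,1)
Op 8: place WK@(1,0)
Per-piece attacks for W:
  WK@(1,0): attacks (1,1) (2,0) (0,0) (2,1) (0,1)
  WR@(1,3): attacks (1,4) (1,5) (1,2) (1,1) (1,0) (2,3) (3,3) (4,3) (5,3) (0,3) [ray(0,-1) blocked at (1,0)]
  WK@(2,4): attacks (2,5) (2,3) (3,4) (1,4) (3,5) (3,3) (1,5) (1,3)
  WN@(3,2): attacks (4,4) (5,3) (2,4) (1,3) (4,0) (5,1) (2,0) (1,1)
  WQ@(4,4): attacks (4,5) (4,3) (4,2) (4,1) (5,4) (3,4) (2,4) (5,5) (5,3) (3,5) (3,3) (2,2) (1,1) (0,0) [ray(0,1) blocked at (4,5); ray(0,-1) blocked at (4,1); ray(1,0) blocked at (5,4); ray(-1,0) blocked at (2,4)]
W attacks (0,3): yes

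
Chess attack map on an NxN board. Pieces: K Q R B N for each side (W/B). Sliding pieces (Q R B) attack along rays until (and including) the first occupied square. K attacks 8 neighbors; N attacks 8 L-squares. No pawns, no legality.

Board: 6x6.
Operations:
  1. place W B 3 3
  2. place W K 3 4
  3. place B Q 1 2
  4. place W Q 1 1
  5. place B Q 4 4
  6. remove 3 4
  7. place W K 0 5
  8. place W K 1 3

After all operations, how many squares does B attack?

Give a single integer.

Op 1: place WB@(3,3)
Op 2: place WK@(3,4)
Op 3: place BQ@(1,2)
Op 4: place WQ@(1,1)
Op 5: place BQ@(4,4)
Op 6: remove (3,4)
Op 7: place WK@(0,5)
Op 8: place WK@(1,3)
Per-piece attacks for B:
  BQ@(1,2): attacks (1,3) (1,1) (2,2) (3,2) (4,2) (5,2) (0,2) (2,3) (3,4) (4,5) (2,1) (3,0) (0,3) (0,1) [ray(0,1) blocked at (1,3); ray(0,-1) blocked at (1,1)]
  BQ@(4,4): attacks (4,5) (4,3) (4,2) (4,1) (4,0) (5,4) (3,4) (2,4) (1,4) (0,4) (5,5) (5,3) (3,5) (3,3) [ray(-1,-1) blocked at (3,3)]
Union (25 distinct): (0,1) (0,2) (0,3) (0,4) (1,1) (1,3) (1,4) (2,1) (2,2) (2,3) (2,4) (3,0) (3,2) (3,3) (3,4) (3,5) (4,0) (4,1) (4,2) (4,3) (4,5) (5,2) (5,3) (5,4) (5,5)

Answer: 25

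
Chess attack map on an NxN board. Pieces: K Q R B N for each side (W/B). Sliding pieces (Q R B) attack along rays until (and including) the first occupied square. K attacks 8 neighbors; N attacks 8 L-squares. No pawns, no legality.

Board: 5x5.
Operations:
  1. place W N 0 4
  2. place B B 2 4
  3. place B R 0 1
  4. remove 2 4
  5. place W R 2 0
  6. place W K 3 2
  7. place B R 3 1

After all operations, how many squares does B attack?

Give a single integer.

Op 1: place WN@(0,4)
Op 2: place BB@(2,4)
Op 3: place BR@(0,1)
Op 4: remove (2,4)
Op 5: place WR@(2,0)
Op 6: place WK@(3,2)
Op 7: place BR@(3,1)
Per-piece attacks for B:
  BR@(0,1): attacks (0,2) (0,3) (0,4) (0,0) (1,1) (2,1) (3,1) [ray(0,1) blocked at (0,4); ray(1,0) blocked at (3,1)]
  BR@(3,1): attacks (3,2) (3,0) (4,1) (2,1) (1,1) (0,1) [ray(0,1) blocked at (3,2); ray(-1,0) blocked at (0,1)]
Union (11 distinct): (0,0) (0,1) (0,2) (0,3) (0,4) (1,1) (2,1) (3,0) (3,1) (3,2) (4,1)

Answer: 11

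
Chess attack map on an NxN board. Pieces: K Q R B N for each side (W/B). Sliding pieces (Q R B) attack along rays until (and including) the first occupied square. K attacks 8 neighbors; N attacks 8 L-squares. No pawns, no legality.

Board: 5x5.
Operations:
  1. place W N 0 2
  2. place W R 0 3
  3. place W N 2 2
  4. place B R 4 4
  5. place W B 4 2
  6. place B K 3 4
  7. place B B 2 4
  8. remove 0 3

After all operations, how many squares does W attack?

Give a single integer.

Answer: 14

Derivation:
Op 1: place WN@(0,2)
Op 2: place WR@(0,3)
Op 3: place WN@(2,2)
Op 4: place BR@(4,4)
Op 5: place WB@(4,2)
Op 6: place BK@(3,4)
Op 7: place BB@(2,4)
Op 8: remove (0,3)
Per-piece attacks for W:
  WN@(0,2): attacks (1,4) (2,3) (1,0) (2,1)
  WN@(2,2): attacks (3,4) (4,3) (1,4) (0,3) (3,0) (4,1) (1,0) (0,1)
  WB@(4,2): attacks (3,3) (2,4) (3,1) (2,0) [ray(-1,1) blocked at (2,4)]
Union (14 distinct): (0,1) (0,3) (1,0) (1,4) (2,0) (2,1) (2,3) (2,4) (3,0) (3,1) (3,3) (3,4) (4,1) (4,3)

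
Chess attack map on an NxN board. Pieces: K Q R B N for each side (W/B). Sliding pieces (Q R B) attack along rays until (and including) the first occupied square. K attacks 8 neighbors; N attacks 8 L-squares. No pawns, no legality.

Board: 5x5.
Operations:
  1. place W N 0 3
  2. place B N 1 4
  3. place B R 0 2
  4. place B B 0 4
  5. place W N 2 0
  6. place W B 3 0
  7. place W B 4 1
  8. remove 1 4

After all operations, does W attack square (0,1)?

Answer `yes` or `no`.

Op 1: place WN@(0,3)
Op 2: place BN@(1,4)
Op 3: place BR@(0,2)
Op 4: place BB@(0,4)
Op 5: place WN@(2,0)
Op 6: place WB@(3,0)
Op 7: place WB@(4,1)
Op 8: remove (1,4)
Per-piece attacks for W:
  WN@(0,3): attacks (2,4) (1,1) (2,2)
  WN@(2,0): attacks (3,2) (4,1) (1,2) (0,1)
  WB@(3,0): attacks (4,1) (2,1) (1,2) (0,3) [ray(1,1) blocked at (4,1); ray(-1,1) blocked at (0,3)]
  WB@(4,1): attacks (3,2) (2,3) (1,4) (3,0) [ray(-1,-1) blocked at (3,0)]
W attacks (0,1): yes

Answer: yes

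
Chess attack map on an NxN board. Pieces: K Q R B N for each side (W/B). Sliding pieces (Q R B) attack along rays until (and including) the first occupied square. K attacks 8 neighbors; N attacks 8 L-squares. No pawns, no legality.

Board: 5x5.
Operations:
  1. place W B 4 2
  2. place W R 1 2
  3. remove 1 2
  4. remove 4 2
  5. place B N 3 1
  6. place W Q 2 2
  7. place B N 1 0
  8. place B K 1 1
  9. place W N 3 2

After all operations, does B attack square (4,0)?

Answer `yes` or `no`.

Op 1: place WB@(4,2)
Op 2: place WR@(1,2)
Op 3: remove (1,2)
Op 4: remove (4,2)
Op 5: place BN@(3,1)
Op 6: place WQ@(2,2)
Op 7: place BN@(1,0)
Op 8: place BK@(1,1)
Op 9: place WN@(3,2)
Per-piece attacks for B:
  BN@(1,0): attacks (2,2) (3,1) (0,2)
  BK@(1,1): attacks (1,2) (1,0) (2,1) (0,1) (2,2) (2,0) (0,2) (0,0)
  BN@(3,1): attacks (4,3) (2,3) (1,2) (1,0)
B attacks (4,0): no

Answer: no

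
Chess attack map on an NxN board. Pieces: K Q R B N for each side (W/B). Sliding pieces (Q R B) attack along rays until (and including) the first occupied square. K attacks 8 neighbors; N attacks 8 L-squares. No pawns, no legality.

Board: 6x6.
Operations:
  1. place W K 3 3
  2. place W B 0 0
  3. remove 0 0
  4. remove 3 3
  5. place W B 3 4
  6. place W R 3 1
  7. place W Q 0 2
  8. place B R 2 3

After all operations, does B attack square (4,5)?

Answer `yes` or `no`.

Answer: no

Derivation:
Op 1: place WK@(3,3)
Op 2: place WB@(0,0)
Op 3: remove (0,0)
Op 4: remove (3,3)
Op 5: place WB@(3,4)
Op 6: place WR@(3,1)
Op 7: place WQ@(0,2)
Op 8: place BR@(2,3)
Per-piece attacks for B:
  BR@(2,3): attacks (2,4) (2,5) (2,2) (2,1) (2,0) (3,3) (4,3) (5,3) (1,3) (0,3)
B attacks (4,5): no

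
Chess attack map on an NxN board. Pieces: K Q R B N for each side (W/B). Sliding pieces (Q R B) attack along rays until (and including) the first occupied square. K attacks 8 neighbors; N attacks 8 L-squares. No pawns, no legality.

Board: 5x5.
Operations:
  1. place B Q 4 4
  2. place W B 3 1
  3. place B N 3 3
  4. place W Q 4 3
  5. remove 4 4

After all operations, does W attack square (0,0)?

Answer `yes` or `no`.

Op 1: place BQ@(4,4)
Op 2: place WB@(3,1)
Op 3: place BN@(3,3)
Op 4: place WQ@(4,3)
Op 5: remove (4,4)
Per-piece attacks for W:
  WB@(3,1): attacks (4,2) (4,0) (2,2) (1,3) (0,4) (2,0)
  WQ@(4,3): attacks (4,4) (4,2) (4,1) (4,0) (3,3) (3,4) (3,2) (2,1) (1,0) [ray(-1,0) blocked at (3,3)]
W attacks (0,0): no

Answer: no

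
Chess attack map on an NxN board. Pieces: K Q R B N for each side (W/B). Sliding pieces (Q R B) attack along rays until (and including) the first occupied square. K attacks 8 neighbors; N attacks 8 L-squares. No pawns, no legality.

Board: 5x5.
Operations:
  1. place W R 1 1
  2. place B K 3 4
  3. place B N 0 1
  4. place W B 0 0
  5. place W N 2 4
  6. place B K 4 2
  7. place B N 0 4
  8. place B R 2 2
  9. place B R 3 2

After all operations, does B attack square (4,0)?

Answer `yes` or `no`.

Op 1: place WR@(1,1)
Op 2: place BK@(3,4)
Op 3: place BN@(0,1)
Op 4: place WB@(0,0)
Op 5: place WN@(2,4)
Op 6: place BK@(4,2)
Op 7: place BN@(0,4)
Op 8: place BR@(2,2)
Op 9: place BR@(3,2)
Per-piece attacks for B:
  BN@(0,1): attacks (1,3) (2,2) (2,0)
  BN@(0,4): attacks (1,2) (2,3)
  BR@(2,2): attacks (2,3) (2,4) (2,1) (2,0) (3,2) (1,2) (0,2) [ray(0,1) blocked at (2,4); ray(1,0) blocked at (3,2)]
  BR@(3,2): attacks (3,3) (3,4) (3,1) (3,0) (4,2) (2,2) [ray(0,1) blocked at (3,4); ray(1,0) blocked at (4,2); ray(-1,0) blocked at (2,2)]
  BK@(3,4): attacks (3,3) (4,4) (2,4) (4,3) (2,3)
  BK@(4,2): attacks (4,3) (4,1) (3,2) (3,3) (3,1)
B attacks (4,0): no

Answer: no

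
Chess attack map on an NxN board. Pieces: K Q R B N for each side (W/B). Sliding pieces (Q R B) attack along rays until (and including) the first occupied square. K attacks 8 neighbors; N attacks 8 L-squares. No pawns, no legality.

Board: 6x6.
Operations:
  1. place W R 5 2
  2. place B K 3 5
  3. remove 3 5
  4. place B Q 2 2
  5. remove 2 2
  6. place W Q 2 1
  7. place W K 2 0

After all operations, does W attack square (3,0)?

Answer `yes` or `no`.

Op 1: place WR@(5,2)
Op 2: place BK@(3,5)
Op 3: remove (3,5)
Op 4: place BQ@(2,2)
Op 5: remove (2,2)
Op 6: place WQ@(2,1)
Op 7: place WK@(2,0)
Per-piece attacks for W:
  WK@(2,0): attacks (2,1) (3,0) (1,0) (3,1) (1,1)
  WQ@(2,1): attacks (2,2) (2,3) (2,4) (2,5) (2,0) (3,1) (4,1) (5,1) (1,1) (0,1) (3,2) (4,3) (5,4) (3,0) (1,2) (0,3) (1,0) [ray(0,-1) blocked at (2,0)]
  WR@(5,2): attacks (5,3) (5,4) (5,5) (5,1) (5,0) (4,2) (3,2) (2,2) (1,2) (0,2)
W attacks (3,0): yes

Answer: yes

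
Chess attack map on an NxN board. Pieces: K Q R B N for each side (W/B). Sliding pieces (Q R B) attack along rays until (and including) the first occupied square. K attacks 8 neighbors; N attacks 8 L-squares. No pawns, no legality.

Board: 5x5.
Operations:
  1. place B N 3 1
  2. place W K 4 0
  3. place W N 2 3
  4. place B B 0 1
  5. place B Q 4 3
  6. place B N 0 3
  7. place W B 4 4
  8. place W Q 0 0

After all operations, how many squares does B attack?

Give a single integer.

Answer: 15

Derivation:
Op 1: place BN@(3,1)
Op 2: place WK@(4,0)
Op 3: place WN@(2,3)
Op 4: place BB@(0,1)
Op 5: place BQ@(4,3)
Op 6: place BN@(0,3)
Op 7: place WB@(4,4)
Op 8: place WQ@(0,0)
Per-piece attacks for B:
  BB@(0,1): attacks (1,2) (2,3) (1,0) [ray(1,1) blocked at (2,3)]
  BN@(0,3): attacks (2,4) (1,1) (2,2)
  BN@(3,1): attacks (4,3) (2,3) (1,2) (1,0)
  BQ@(4,3): attacks (4,4) (4,2) (4,1) (4,0) (3,3) (2,3) (3,4) (3,2) (2,1) (1,0) [ray(0,1) blocked at (4,4); ray(0,-1) blocked at (4,0); ray(-1,0) blocked at (2,3)]
Union (15 distinct): (1,0) (1,1) (1,2) (2,1) (2,2) (2,3) (2,4) (3,2) (3,3) (3,4) (4,0) (4,1) (4,2) (4,3) (4,4)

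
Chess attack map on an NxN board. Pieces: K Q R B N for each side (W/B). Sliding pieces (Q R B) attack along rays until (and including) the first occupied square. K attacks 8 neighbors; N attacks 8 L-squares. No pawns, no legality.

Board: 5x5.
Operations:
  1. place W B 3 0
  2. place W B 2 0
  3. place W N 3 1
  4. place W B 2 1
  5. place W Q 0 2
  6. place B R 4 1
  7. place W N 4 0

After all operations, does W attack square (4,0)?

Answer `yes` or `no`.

Op 1: place WB@(3,0)
Op 2: place WB@(2,0)
Op 3: place WN@(3,1)
Op 4: place WB@(2,1)
Op 5: place WQ@(0,2)
Op 6: place BR@(4,1)
Op 7: place WN@(4,0)
Per-piece attacks for W:
  WQ@(0,2): attacks (0,3) (0,4) (0,1) (0,0) (1,2) (2,2) (3,2) (4,2) (1,3) (2,4) (1,1) (2,0) [ray(1,-1) blocked at (2,0)]
  WB@(2,0): attacks (3,1) (1,1) (0,2) [ray(1,1) blocked at (3,1); ray(-1,1) blocked at (0,2)]
  WB@(2,1): attacks (3,2) (4,3) (3,0) (1,2) (0,3) (1,0) [ray(1,-1) blocked at (3,0)]
  WB@(3,0): attacks (4,1) (2,1) [ray(1,1) blocked at (4,1); ray(-1,1) blocked at (2,1)]
  WN@(3,1): attacks (4,3) (2,3) (1,2) (1,0)
  WN@(4,0): attacks (3,2) (2,1)
W attacks (4,0): no

Answer: no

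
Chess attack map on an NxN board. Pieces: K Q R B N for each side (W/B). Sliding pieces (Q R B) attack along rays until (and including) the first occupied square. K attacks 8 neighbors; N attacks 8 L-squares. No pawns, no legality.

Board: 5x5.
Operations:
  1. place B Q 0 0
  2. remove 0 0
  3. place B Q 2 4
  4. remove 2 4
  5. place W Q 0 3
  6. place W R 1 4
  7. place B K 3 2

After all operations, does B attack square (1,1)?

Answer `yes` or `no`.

Op 1: place BQ@(0,0)
Op 2: remove (0,0)
Op 3: place BQ@(2,4)
Op 4: remove (2,4)
Op 5: place WQ@(0,3)
Op 6: place WR@(1,4)
Op 7: place BK@(3,2)
Per-piece attacks for B:
  BK@(3,2): attacks (3,3) (3,1) (4,2) (2,2) (4,3) (4,1) (2,3) (2,1)
B attacks (1,1): no

Answer: no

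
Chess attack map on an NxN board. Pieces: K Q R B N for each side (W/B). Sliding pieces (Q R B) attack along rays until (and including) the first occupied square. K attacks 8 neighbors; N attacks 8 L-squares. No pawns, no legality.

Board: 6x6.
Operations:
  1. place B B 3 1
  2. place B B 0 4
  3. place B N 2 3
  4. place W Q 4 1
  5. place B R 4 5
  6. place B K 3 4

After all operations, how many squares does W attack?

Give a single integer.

Op 1: place BB@(3,1)
Op 2: place BB@(0,4)
Op 3: place BN@(2,3)
Op 4: place WQ@(4,1)
Op 5: place BR@(4,5)
Op 6: place BK@(3,4)
Per-piece attacks for W:
  WQ@(4,1): attacks (4,2) (4,3) (4,4) (4,5) (4,0) (5,1) (3,1) (5,2) (5,0) (3,2) (2,3) (3,0) [ray(0,1) blocked at (4,5); ray(-1,0) blocked at (3,1); ray(-1,1) blocked at (2,3)]
Union (12 distinct): (2,3) (3,0) (3,1) (3,2) (4,0) (4,2) (4,3) (4,4) (4,5) (5,0) (5,1) (5,2)

Answer: 12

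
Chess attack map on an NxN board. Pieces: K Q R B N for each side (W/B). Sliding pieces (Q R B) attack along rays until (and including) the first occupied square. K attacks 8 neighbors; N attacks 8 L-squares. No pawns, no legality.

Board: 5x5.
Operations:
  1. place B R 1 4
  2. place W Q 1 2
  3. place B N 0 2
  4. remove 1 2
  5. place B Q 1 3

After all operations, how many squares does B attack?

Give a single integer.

Answer: 18

Derivation:
Op 1: place BR@(1,4)
Op 2: place WQ@(1,2)
Op 3: place BN@(0,2)
Op 4: remove (1,2)
Op 5: place BQ@(1,3)
Per-piece attacks for B:
  BN@(0,2): attacks (1,4) (2,3) (1,0) (2,1)
  BQ@(1,3): attacks (1,4) (1,2) (1,1) (1,0) (2,3) (3,3) (4,3) (0,3) (2,4) (2,2) (3,1) (4,0) (0,4) (0,2) [ray(0,1) blocked at (1,4); ray(-1,-1) blocked at (0,2)]
  BR@(1,4): attacks (1,3) (2,4) (3,4) (4,4) (0,4) [ray(0,-1) blocked at (1,3)]
Union (18 distinct): (0,2) (0,3) (0,4) (1,0) (1,1) (1,2) (1,3) (1,4) (2,1) (2,2) (2,3) (2,4) (3,1) (3,3) (3,4) (4,0) (4,3) (4,4)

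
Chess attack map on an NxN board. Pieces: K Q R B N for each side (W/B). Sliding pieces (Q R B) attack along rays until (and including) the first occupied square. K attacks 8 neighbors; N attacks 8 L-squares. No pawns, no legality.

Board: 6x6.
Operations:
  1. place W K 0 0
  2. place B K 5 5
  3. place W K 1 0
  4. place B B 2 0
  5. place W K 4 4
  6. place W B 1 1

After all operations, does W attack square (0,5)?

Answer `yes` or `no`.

Answer: no

Derivation:
Op 1: place WK@(0,0)
Op 2: place BK@(5,5)
Op 3: place WK@(1,0)
Op 4: place BB@(2,0)
Op 5: place WK@(4,4)
Op 6: place WB@(1,1)
Per-piece attacks for W:
  WK@(0,0): attacks (0,1) (1,0) (1,1)
  WK@(1,0): attacks (1,1) (2,0) (0,0) (2,1) (0,1)
  WB@(1,1): attacks (2,2) (3,3) (4,4) (2,0) (0,2) (0,0) [ray(1,1) blocked at (4,4); ray(1,-1) blocked at (2,0); ray(-1,-1) blocked at (0,0)]
  WK@(4,4): attacks (4,5) (4,3) (5,4) (3,4) (5,5) (5,3) (3,5) (3,3)
W attacks (0,5): no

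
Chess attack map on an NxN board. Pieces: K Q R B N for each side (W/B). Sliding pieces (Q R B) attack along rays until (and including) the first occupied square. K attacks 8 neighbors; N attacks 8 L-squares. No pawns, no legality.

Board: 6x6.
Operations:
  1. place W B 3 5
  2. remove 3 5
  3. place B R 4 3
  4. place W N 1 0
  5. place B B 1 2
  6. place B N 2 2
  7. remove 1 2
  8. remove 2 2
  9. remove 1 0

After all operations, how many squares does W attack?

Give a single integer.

Op 1: place WB@(3,5)
Op 2: remove (3,5)
Op 3: place BR@(4,3)
Op 4: place WN@(1,0)
Op 5: place BB@(1,2)
Op 6: place BN@(2,2)
Op 7: remove (1,2)
Op 8: remove (2,2)
Op 9: remove (1,0)
Per-piece attacks for W:
Union (0 distinct): (none)

Answer: 0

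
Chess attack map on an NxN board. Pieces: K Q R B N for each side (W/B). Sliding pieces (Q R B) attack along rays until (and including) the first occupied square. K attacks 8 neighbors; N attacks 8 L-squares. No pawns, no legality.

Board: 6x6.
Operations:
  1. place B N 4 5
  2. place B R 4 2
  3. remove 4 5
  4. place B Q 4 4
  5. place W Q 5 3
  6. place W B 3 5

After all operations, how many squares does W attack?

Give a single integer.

Answer: 14

Derivation:
Op 1: place BN@(4,5)
Op 2: place BR@(4,2)
Op 3: remove (4,5)
Op 4: place BQ@(4,4)
Op 5: place WQ@(5,3)
Op 6: place WB@(3,5)
Per-piece attacks for W:
  WB@(3,5): attacks (4,4) (2,4) (1,3) (0,2) [ray(1,-1) blocked at (4,4)]
  WQ@(5,3): attacks (5,4) (5,5) (5,2) (5,1) (5,0) (4,3) (3,3) (2,3) (1,3) (0,3) (4,4) (4,2) [ray(-1,1) blocked at (4,4); ray(-1,-1) blocked at (4,2)]
Union (14 distinct): (0,2) (0,3) (1,3) (2,3) (2,4) (3,3) (4,2) (4,3) (4,4) (5,0) (5,1) (5,2) (5,4) (5,5)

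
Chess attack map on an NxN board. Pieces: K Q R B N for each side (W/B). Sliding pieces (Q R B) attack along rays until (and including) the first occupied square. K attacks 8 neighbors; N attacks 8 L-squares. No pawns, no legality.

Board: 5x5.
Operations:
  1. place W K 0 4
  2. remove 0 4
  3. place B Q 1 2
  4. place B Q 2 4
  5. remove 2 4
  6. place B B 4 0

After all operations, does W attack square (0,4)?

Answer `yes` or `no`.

Op 1: place WK@(0,4)
Op 2: remove (0,4)
Op 3: place BQ@(1,2)
Op 4: place BQ@(2,4)
Op 5: remove (2,4)
Op 6: place BB@(4,0)
Per-piece attacks for W:
W attacks (0,4): no

Answer: no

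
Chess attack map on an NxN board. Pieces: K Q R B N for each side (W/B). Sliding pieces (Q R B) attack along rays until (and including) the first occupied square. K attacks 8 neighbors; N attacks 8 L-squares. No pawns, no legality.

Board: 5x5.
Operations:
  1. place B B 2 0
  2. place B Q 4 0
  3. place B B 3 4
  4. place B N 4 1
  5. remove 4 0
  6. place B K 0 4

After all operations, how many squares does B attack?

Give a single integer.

Answer: 14

Derivation:
Op 1: place BB@(2,0)
Op 2: place BQ@(4,0)
Op 3: place BB@(3,4)
Op 4: place BN@(4,1)
Op 5: remove (4,0)
Op 6: place BK@(0,4)
Per-piece attacks for B:
  BK@(0,4): attacks (0,3) (1,4) (1,3)
  BB@(2,0): attacks (3,1) (4,2) (1,1) (0,2)
  BB@(3,4): attacks (4,3) (2,3) (1,2) (0,1)
  BN@(4,1): attacks (3,3) (2,2) (2,0)
Union (14 distinct): (0,1) (0,2) (0,3) (1,1) (1,2) (1,3) (1,4) (2,0) (2,2) (2,3) (3,1) (3,3) (4,2) (4,3)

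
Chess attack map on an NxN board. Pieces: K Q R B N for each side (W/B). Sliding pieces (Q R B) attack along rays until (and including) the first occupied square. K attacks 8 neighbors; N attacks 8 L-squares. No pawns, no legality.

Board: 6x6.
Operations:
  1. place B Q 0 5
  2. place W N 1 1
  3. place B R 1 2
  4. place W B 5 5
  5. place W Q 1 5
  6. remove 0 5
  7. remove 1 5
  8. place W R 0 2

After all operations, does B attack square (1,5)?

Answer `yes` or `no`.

Op 1: place BQ@(0,5)
Op 2: place WN@(1,1)
Op 3: place BR@(1,2)
Op 4: place WB@(5,5)
Op 5: place WQ@(1,5)
Op 6: remove (0,5)
Op 7: remove (1,5)
Op 8: place WR@(0,2)
Per-piece attacks for B:
  BR@(1,2): attacks (1,3) (1,4) (1,5) (1,1) (2,2) (3,2) (4,2) (5,2) (0,2) [ray(0,-1) blocked at (1,1); ray(-1,0) blocked at (0,2)]
B attacks (1,5): yes

Answer: yes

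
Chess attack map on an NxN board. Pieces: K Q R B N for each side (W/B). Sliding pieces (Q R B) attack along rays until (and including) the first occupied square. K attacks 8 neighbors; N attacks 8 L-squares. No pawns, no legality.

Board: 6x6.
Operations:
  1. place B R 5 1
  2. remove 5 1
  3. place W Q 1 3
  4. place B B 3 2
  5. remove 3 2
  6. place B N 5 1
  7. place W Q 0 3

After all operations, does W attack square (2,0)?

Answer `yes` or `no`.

Op 1: place BR@(5,1)
Op 2: remove (5,1)
Op 3: place WQ@(1,3)
Op 4: place BB@(3,2)
Op 5: remove (3,2)
Op 6: place BN@(5,1)
Op 7: place WQ@(0,3)
Per-piece attacks for W:
  WQ@(0,3): attacks (0,4) (0,5) (0,2) (0,1) (0,0) (1,3) (1,4) (2,5) (1,2) (2,1) (3,0) [ray(1,0) blocked at (1,3)]
  WQ@(1,3): attacks (1,4) (1,5) (1,2) (1,1) (1,0) (2,3) (3,3) (4,3) (5,3) (0,3) (2,4) (3,5) (2,2) (3,1) (4,0) (0,4) (0,2) [ray(-1,0) blocked at (0,3)]
W attacks (2,0): no

Answer: no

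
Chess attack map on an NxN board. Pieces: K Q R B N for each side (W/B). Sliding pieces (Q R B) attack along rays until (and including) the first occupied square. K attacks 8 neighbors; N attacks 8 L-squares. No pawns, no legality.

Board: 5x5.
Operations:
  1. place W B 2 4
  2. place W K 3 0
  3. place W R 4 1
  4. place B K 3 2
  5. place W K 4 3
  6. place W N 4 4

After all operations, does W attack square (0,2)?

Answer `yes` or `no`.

Op 1: place WB@(2,4)
Op 2: place WK@(3,0)
Op 3: place WR@(4,1)
Op 4: place BK@(3,2)
Op 5: place WK@(4,3)
Op 6: place WN@(4,4)
Per-piece attacks for W:
  WB@(2,4): attacks (3,3) (4,2) (1,3) (0,2)
  WK@(3,0): attacks (3,1) (4,0) (2,0) (4,1) (2,1)
  WR@(4,1): attacks (4,2) (4,3) (4,0) (3,1) (2,1) (1,1) (0,1) [ray(0,1) blocked at (4,3)]
  WK@(4,3): attacks (4,4) (4,2) (3,3) (3,4) (3,2)
  WN@(4,4): attacks (3,2) (2,3)
W attacks (0,2): yes

Answer: yes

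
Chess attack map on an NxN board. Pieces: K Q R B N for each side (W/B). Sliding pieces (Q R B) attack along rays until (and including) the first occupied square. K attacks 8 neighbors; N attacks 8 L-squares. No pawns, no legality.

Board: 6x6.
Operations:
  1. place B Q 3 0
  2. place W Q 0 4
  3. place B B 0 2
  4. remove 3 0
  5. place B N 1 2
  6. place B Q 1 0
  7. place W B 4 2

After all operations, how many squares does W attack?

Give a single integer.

Op 1: place BQ@(3,0)
Op 2: place WQ@(0,4)
Op 3: place BB@(0,2)
Op 4: remove (3,0)
Op 5: place BN@(1,2)
Op 6: place BQ@(1,0)
Op 7: place WB@(4,2)
Per-piece attacks for W:
  WQ@(0,4): attacks (0,5) (0,3) (0,2) (1,4) (2,4) (3,4) (4,4) (5,4) (1,5) (1,3) (2,2) (3,1) (4,0) [ray(0,-1) blocked at (0,2)]
  WB@(4,2): attacks (5,3) (5,1) (3,3) (2,4) (1,5) (3,1) (2,0)
Union (17 distinct): (0,2) (0,3) (0,5) (1,3) (1,4) (1,5) (2,0) (2,2) (2,4) (3,1) (3,3) (3,4) (4,0) (4,4) (5,1) (5,3) (5,4)

Answer: 17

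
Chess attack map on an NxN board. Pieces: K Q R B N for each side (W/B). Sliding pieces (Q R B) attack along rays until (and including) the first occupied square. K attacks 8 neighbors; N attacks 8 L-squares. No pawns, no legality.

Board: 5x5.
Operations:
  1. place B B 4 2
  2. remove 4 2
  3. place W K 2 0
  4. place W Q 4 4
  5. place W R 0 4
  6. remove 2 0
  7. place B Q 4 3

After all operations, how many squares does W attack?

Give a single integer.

Answer: 13

Derivation:
Op 1: place BB@(4,2)
Op 2: remove (4,2)
Op 3: place WK@(2,0)
Op 4: place WQ@(4,4)
Op 5: place WR@(0,4)
Op 6: remove (2,0)
Op 7: place BQ@(4,3)
Per-piece attacks for W:
  WR@(0,4): attacks (0,3) (0,2) (0,1) (0,0) (1,4) (2,4) (3,4) (4,4) [ray(1,0) blocked at (4,4)]
  WQ@(4,4): attacks (4,3) (3,4) (2,4) (1,4) (0,4) (3,3) (2,2) (1,1) (0,0) [ray(0,-1) blocked at (4,3); ray(-1,0) blocked at (0,4)]
Union (13 distinct): (0,0) (0,1) (0,2) (0,3) (0,4) (1,1) (1,4) (2,2) (2,4) (3,3) (3,4) (4,3) (4,4)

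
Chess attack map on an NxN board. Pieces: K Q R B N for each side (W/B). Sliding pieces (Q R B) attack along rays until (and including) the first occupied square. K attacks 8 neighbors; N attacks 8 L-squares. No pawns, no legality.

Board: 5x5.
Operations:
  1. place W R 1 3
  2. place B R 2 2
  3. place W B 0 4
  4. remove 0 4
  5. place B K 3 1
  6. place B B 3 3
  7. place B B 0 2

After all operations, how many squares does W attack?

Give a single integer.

Answer: 7

Derivation:
Op 1: place WR@(1,3)
Op 2: place BR@(2,2)
Op 3: place WB@(0,4)
Op 4: remove (0,4)
Op 5: place BK@(3,1)
Op 6: place BB@(3,3)
Op 7: place BB@(0,2)
Per-piece attacks for W:
  WR@(1,3): attacks (1,4) (1,2) (1,1) (1,0) (2,3) (3,3) (0,3) [ray(1,0) blocked at (3,3)]
Union (7 distinct): (0,3) (1,0) (1,1) (1,2) (1,4) (2,3) (3,3)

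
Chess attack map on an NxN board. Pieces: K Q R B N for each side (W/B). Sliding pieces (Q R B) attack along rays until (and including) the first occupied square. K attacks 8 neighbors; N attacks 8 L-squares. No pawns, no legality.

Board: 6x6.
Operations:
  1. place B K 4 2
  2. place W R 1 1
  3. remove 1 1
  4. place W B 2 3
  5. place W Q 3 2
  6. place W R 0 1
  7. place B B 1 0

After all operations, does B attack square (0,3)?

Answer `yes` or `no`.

Answer: no

Derivation:
Op 1: place BK@(4,2)
Op 2: place WR@(1,1)
Op 3: remove (1,1)
Op 4: place WB@(2,3)
Op 5: place WQ@(3,2)
Op 6: place WR@(0,1)
Op 7: place BB@(1,0)
Per-piece attacks for B:
  BB@(1,0): attacks (2,1) (3,2) (0,1) [ray(1,1) blocked at (3,2); ray(-1,1) blocked at (0,1)]
  BK@(4,2): attacks (4,3) (4,1) (5,2) (3,2) (5,3) (5,1) (3,3) (3,1)
B attacks (0,3): no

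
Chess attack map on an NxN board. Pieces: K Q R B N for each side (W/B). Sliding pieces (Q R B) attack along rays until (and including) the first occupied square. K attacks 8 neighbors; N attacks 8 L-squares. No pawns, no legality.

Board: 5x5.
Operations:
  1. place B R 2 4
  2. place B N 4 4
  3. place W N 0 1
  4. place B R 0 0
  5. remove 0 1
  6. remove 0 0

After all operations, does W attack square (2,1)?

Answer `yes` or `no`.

Op 1: place BR@(2,4)
Op 2: place BN@(4,4)
Op 3: place WN@(0,1)
Op 4: place BR@(0,0)
Op 5: remove (0,1)
Op 6: remove (0,0)
Per-piece attacks for W:
W attacks (2,1): no

Answer: no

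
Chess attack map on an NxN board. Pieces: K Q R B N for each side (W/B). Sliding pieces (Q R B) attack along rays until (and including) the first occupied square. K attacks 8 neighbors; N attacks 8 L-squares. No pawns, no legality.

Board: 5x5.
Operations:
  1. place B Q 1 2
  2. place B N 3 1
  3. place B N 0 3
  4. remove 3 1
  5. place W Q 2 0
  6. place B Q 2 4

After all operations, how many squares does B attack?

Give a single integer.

Op 1: place BQ@(1,2)
Op 2: place BN@(3,1)
Op 3: place BN@(0,3)
Op 4: remove (3,1)
Op 5: place WQ@(2,0)
Op 6: place BQ@(2,4)
Per-piece attacks for B:
  BN@(0,3): attacks (2,4) (1,1) (2,2)
  BQ@(1,2): attacks (1,3) (1,4) (1,1) (1,0) (2,2) (3,2) (4,2) (0,2) (2,3) (3,4) (2,1) (3,0) (0,3) (0,1) [ray(-1,1) blocked at (0,3)]
  BQ@(2,4): attacks (2,3) (2,2) (2,1) (2,0) (3,4) (4,4) (1,4) (0,4) (3,3) (4,2) (1,3) (0,2) [ray(0,-1) blocked at (2,0)]
Union (19 distinct): (0,1) (0,2) (0,3) (0,4) (1,0) (1,1) (1,3) (1,4) (2,0) (2,1) (2,2) (2,3) (2,4) (3,0) (3,2) (3,3) (3,4) (4,2) (4,4)

Answer: 19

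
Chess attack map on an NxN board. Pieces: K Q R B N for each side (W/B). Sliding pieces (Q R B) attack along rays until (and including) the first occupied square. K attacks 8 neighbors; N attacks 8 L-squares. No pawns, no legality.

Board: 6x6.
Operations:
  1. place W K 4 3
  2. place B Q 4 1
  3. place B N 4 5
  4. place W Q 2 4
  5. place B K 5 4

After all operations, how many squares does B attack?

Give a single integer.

Op 1: place WK@(4,3)
Op 2: place BQ@(4,1)
Op 3: place BN@(4,5)
Op 4: place WQ@(2,4)
Op 5: place BK@(5,4)
Per-piece attacks for B:
  BQ@(4,1): attacks (4,2) (4,3) (4,0) (5,1) (3,1) (2,1) (1,1) (0,1) (5,2) (5,0) (3,2) (2,3) (1,4) (0,5) (3,0) [ray(0,1) blocked at (4,3)]
  BN@(4,5): attacks (5,3) (3,3) (2,4)
  BK@(5,4): attacks (5,5) (5,3) (4,4) (4,5) (4,3)
Union (21 distinct): (0,1) (0,5) (1,1) (1,4) (2,1) (2,3) (2,4) (3,0) (3,1) (3,2) (3,3) (4,0) (4,2) (4,3) (4,4) (4,5) (5,0) (5,1) (5,2) (5,3) (5,5)

Answer: 21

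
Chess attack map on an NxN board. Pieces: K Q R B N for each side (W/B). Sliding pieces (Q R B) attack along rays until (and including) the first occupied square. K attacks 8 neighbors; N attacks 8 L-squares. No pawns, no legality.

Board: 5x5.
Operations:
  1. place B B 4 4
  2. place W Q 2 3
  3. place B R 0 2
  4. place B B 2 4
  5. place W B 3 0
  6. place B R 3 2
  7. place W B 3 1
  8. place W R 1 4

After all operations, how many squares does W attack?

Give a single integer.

Op 1: place BB@(4,4)
Op 2: place WQ@(2,3)
Op 3: place BR@(0,2)
Op 4: place BB@(2,4)
Op 5: place WB@(3,0)
Op 6: place BR@(3,2)
Op 7: place WB@(3,1)
Op 8: place WR@(1,4)
Per-piece attacks for W:
  WR@(1,4): attacks (1,3) (1,2) (1,1) (1,0) (2,4) (0,4) [ray(1,0) blocked at (2,4)]
  WQ@(2,3): attacks (2,4) (2,2) (2,1) (2,0) (3,3) (4,3) (1,3) (0,3) (3,4) (3,2) (1,4) (1,2) (0,1) [ray(0,1) blocked at (2,4); ray(1,-1) blocked at (3,2); ray(-1,1) blocked at (1,4)]
  WB@(3,0): attacks (4,1) (2,1) (1,2) (0,3)
  WB@(3,1): attacks (4,2) (4,0) (2,2) (1,3) (0,4) (2,0)
Union (19 distinct): (0,1) (0,3) (0,4) (1,0) (1,1) (1,2) (1,3) (1,4) (2,0) (2,1) (2,2) (2,4) (3,2) (3,3) (3,4) (4,0) (4,1) (4,2) (4,3)

Answer: 19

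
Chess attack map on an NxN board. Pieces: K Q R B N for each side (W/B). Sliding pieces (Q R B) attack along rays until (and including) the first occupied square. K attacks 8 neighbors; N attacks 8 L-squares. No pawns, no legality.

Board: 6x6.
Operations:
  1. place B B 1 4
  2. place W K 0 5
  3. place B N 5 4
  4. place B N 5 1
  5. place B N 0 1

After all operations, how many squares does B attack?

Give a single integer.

Answer: 15

Derivation:
Op 1: place BB@(1,4)
Op 2: place WK@(0,5)
Op 3: place BN@(5,4)
Op 4: place BN@(5,1)
Op 5: place BN@(0,1)
Per-piece attacks for B:
  BN@(0,1): attacks (1,3) (2,2) (2,0)
  BB@(1,4): attacks (2,5) (2,3) (3,2) (4,1) (5,0) (0,5) (0,3) [ray(-1,1) blocked at (0,5)]
  BN@(5,1): attacks (4,3) (3,2) (3,0)
  BN@(5,4): attacks (3,5) (4,2) (3,3)
Union (15 distinct): (0,3) (0,5) (1,3) (2,0) (2,2) (2,3) (2,5) (3,0) (3,2) (3,3) (3,5) (4,1) (4,2) (4,3) (5,0)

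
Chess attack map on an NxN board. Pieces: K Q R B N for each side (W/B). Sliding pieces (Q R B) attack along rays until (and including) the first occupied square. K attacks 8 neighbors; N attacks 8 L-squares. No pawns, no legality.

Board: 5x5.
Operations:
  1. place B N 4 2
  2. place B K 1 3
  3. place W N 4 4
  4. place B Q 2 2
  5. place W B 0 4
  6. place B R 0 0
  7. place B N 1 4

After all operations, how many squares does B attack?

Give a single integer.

Op 1: place BN@(4,2)
Op 2: place BK@(1,3)
Op 3: place WN@(4,4)
Op 4: place BQ@(2,2)
Op 5: place WB@(0,4)
Op 6: place BR@(0,0)
Op 7: place BN@(1,4)
Per-piece attacks for B:
  BR@(0,0): attacks (0,1) (0,2) (0,3) (0,4) (1,0) (2,0) (3,0) (4,0) [ray(0,1) blocked at (0,4)]
  BK@(1,3): attacks (1,4) (1,2) (2,3) (0,3) (2,4) (2,2) (0,4) (0,2)
  BN@(1,4): attacks (2,2) (3,3) (0,2)
  BQ@(2,2): attacks (2,3) (2,4) (2,1) (2,0) (3,2) (4,2) (1,2) (0,2) (3,3) (4,4) (3,1) (4,0) (1,3) (1,1) (0,0) [ray(1,0) blocked at (4,2); ray(1,1) blocked at (4,4); ray(-1,1) blocked at (1,3); ray(-1,-1) blocked at (0,0)]
  BN@(4,2): attacks (3,4) (2,3) (3,0) (2,1)
Union (23 distinct): (0,0) (0,1) (0,2) (0,3) (0,4) (1,0) (1,1) (1,2) (1,3) (1,4) (2,0) (2,1) (2,2) (2,3) (2,4) (3,0) (3,1) (3,2) (3,3) (3,4) (4,0) (4,2) (4,4)

Answer: 23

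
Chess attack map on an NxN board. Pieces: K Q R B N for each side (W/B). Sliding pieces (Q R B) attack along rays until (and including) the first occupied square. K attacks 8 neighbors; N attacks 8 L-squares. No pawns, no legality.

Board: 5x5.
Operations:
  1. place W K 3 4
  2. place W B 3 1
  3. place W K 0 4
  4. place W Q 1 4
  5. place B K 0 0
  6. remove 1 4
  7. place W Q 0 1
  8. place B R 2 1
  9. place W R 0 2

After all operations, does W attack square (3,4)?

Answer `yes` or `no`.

Op 1: place WK@(3,4)
Op 2: place WB@(3,1)
Op 3: place WK@(0,4)
Op 4: place WQ@(1,4)
Op 5: place BK@(0,0)
Op 6: remove (1,4)
Op 7: place WQ@(0,1)
Op 8: place BR@(2,1)
Op 9: place WR@(0,2)
Per-piece attacks for W:
  WQ@(0,1): attacks (0,2) (0,0) (1,1) (2,1) (1,2) (2,3) (3,4) (1,0) [ray(0,1) blocked at (0,2); ray(0,-1) blocked at (0,0); ray(1,0) blocked at (2,1); ray(1,1) blocked at (3,4)]
  WR@(0,2): attacks (0,3) (0,4) (0,1) (1,2) (2,2) (3,2) (4,2) [ray(0,1) blocked at (0,4); ray(0,-1) blocked at (0,1)]
  WK@(0,4): attacks (0,3) (1,4) (1,3)
  WB@(3,1): attacks (4,2) (4,0) (2,2) (1,3) (0,4) (2,0) [ray(-1,1) blocked at (0,4)]
  WK@(3,4): attacks (3,3) (4,4) (2,4) (4,3) (2,3)
W attacks (3,4): yes

Answer: yes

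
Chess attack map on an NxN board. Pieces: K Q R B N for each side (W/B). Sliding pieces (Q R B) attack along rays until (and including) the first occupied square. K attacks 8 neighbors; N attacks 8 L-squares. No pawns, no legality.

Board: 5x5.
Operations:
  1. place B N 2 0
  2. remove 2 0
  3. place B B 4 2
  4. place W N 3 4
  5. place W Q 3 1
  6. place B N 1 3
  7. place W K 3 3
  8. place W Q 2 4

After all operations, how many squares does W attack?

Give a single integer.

Answer: 19

Derivation:
Op 1: place BN@(2,0)
Op 2: remove (2,0)
Op 3: place BB@(4,2)
Op 4: place WN@(3,4)
Op 5: place WQ@(3,1)
Op 6: place BN@(1,3)
Op 7: place WK@(3,3)
Op 8: place WQ@(2,4)
Per-piece attacks for W:
  WQ@(2,4): attacks (2,3) (2,2) (2,1) (2,0) (3,4) (1,4) (0,4) (3,3) (1,3) [ray(1,0) blocked at (3,4); ray(1,-1) blocked at (3,3); ray(-1,-1) blocked at (1,3)]
  WQ@(3,1): attacks (3,2) (3,3) (3,0) (4,1) (2,1) (1,1) (0,1) (4,2) (4,0) (2,2) (1,3) (2,0) [ray(0,1) blocked at (3,3); ray(1,1) blocked at (4,2); ray(-1,1) blocked at (1,3)]
  WK@(3,3): attacks (3,4) (3,2) (4,3) (2,3) (4,4) (4,2) (2,4) (2,2)
  WN@(3,4): attacks (4,2) (2,2) (1,3)
Union (19 distinct): (0,1) (0,4) (1,1) (1,3) (1,4) (2,0) (2,1) (2,2) (2,3) (2,4) (3,0) (3,2) (3,3) (3,4) (4,0) (4,1) (4,2) (4,3) (4,4)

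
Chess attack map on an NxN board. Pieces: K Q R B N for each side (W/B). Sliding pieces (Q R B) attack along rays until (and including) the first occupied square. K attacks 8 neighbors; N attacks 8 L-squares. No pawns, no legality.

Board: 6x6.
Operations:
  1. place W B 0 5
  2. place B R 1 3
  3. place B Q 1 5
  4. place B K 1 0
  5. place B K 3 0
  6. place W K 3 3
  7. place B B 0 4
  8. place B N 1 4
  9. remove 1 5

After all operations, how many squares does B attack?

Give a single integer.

Op 1: place WB@(0,5)
Op 2: place BR@(1,3)
Op 3: place BQ@(1,5)
Op 4: place BK@(1,0)
Op 5: place BK@(3,0)
Op 6: place WK@(3,3)
Op 7: place BB@(0,4)
Op 8: place BN@(1,4)
Op 9: remove (1,5)
Per-piece attacks for B:
  BB@(0,4): attacks (1,5) (1,3) [ray(1,-1) blocked at (1,3)]
  BK@(1,0): attacks (1,1) (2,0) (0,0) (2,1) (0,1)
  BR@(1,3): attacks (1,4) (1,2) (1,1) (1,0) (2,3) (3,3) (0,3) [ray(0,1) blocked at (1,4); ray(0,-1) blocked at (1,0); ray(1,0) blocked at (3,3)]
  BN@(1,4): attacks (3,5) (2,2) (3,3) (0,2)
  BK@(3,0): attacks (3,1) (4,0) (2,0) (4,1) (2,1)
Union (19 distinct): (0,0) (0,1) (0,2) (0,3) (1,0) (1,1) (1,2) (1,3) (1,4) (1,5) (2,0) (2,1) (2,2) (2,3) (3,1) (3,3) (3,5) (4,0) (4,1)

Answer: 19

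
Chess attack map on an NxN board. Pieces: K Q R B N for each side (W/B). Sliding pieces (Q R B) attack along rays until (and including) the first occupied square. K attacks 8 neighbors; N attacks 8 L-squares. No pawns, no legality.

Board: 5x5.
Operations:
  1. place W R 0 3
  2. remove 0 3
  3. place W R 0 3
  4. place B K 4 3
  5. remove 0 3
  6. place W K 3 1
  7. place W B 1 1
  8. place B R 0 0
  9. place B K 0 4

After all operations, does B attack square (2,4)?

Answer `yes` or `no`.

Op 1: place WR@(0,3)
Op 2: remove (0,3)
Op 3: place WR@(0,3)
Op 4: place BK@(4,3)
Op 5: remove (0,3)
Op 6: place WK@(3,1)
Op 7: place WB@(1,1)
Op 8: place BR@(0,0)
Op 9: place BK@(0,4)
Per-piece attacks for B:
  BR@(0,0): attacks (0,1) (0,2) (0,3) (0,4) (1,0) (2,0) (3,0) (4,0) [ray(0,1) blocked at (0,4)]
  BK@(0,4): attacks (0,3) (1,4) (1,3)
  BK@(4,3): attacks (4,4) (4,2) (3,3) (3,4) (3,2)
B attacks (2,4): no

Answer: no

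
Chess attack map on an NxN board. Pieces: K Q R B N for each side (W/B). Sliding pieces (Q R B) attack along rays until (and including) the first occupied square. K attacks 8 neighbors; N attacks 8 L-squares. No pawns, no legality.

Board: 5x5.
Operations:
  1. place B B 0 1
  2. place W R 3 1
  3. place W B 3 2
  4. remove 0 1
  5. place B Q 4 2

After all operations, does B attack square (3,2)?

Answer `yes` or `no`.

Answer: yes

Derivation:
Op 1: place BB@(0,1)
Op 2: place WR@(3,1)
Op 3: place WB@(3,2)
Op 4: remove (0,1)
Op 5: place BQ@(4,2)
Per-piece attacks for B:
  BQ@(4,2): attacks (4,3) (4,4) (4,1) (4,0) (3,2) (3,3) (2,4) (3,1) [ray(-1,0) blocked at (3,2); ray(-1,-1) blocked at (3,1)]
B attacks (3,2): yes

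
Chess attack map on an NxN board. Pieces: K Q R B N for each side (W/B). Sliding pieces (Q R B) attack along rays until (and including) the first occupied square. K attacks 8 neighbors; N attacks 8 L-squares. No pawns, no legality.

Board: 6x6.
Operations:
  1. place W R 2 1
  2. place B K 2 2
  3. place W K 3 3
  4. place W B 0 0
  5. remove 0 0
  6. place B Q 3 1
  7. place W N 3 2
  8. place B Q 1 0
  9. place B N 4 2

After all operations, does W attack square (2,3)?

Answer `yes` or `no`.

Answer: yes

Derivation:
Op 1: place WR@(2,1)
Op 2: place BK@(2,2)
Op 3: place WK@(3,3)
Op 4: place WB@(0,0)
Op 5: remove (0,0)
Op 6: place BQ@(3,1)
Op 7: place WN@(3,2)
Op 8: place BQ@(1,0)
Op 9: place BN@(4,2)
Per-piece attacks for W:
  WR@(2,1): attacks (2,2) (2,0) (3,1) (1,1) (0,1) [ray(0,1) blocked at (2,2); ray(1,0) blocked at (3,1)]
  WN@(3,2): attacks (4,4) (5,3) (2,4) (1,3) (4,0) (5,1) (2,0) (1,1)
  WK@(3,3): attacks (3,4) (3,2) (4,3) (2,3) (4,4) (4,2) (2,4) (2,2)
W attacks (2,3): yes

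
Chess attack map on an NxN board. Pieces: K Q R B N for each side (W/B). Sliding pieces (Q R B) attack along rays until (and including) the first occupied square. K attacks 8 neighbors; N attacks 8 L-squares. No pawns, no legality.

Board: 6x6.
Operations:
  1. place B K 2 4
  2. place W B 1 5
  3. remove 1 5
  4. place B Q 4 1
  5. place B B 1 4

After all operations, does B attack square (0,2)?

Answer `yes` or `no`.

Answer: no

Derivation:
Op 1: place BK@(2,4)
Op 2: place WB@(1,5)
Op 3: remove (1,5)
Op 4: place BQ@(4,1)
Op 5: place BB@(1,4)
Per-piece attacks for B:
  BB@(1,4): attacks (2,5) (2,3) (3,2) (4,1) (0,5) (0,3) [ray(1,-1) blocked at (4,1)]
  BK@(2,4): attacks (2,5) (2,3) (3,4) (1,4) (3,5) (3,3) (1,5) (1,3)
  BQ@(4,1): attacks (4,2) (4,3) (4,4) (4,5) (4,0) (5,1) (3,1) (2,1) (1,1) (0,1) (5,2) (5,0) (3,2) (2,3) (1,4) (3,0) [ray(-1,1) blocked at (1,4)]
B attacks (0,2): no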